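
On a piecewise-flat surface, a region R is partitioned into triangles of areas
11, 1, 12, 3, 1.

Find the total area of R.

11 + 1 + 12 + 3 + 1 = 28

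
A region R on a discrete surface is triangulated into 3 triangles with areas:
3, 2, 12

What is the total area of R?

3 + 2 + 12 = 17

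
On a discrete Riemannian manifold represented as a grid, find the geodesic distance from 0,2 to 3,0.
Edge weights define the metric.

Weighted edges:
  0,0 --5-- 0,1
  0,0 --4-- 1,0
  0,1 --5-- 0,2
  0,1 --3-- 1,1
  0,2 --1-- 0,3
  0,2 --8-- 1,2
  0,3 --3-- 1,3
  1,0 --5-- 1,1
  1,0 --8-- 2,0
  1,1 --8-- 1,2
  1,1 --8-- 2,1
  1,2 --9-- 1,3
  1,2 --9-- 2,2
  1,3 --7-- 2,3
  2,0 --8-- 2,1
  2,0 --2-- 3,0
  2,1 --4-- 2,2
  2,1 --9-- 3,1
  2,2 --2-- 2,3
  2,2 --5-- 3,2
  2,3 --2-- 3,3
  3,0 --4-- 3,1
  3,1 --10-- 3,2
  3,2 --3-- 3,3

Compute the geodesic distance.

Shortest path: 0,2 → 0,1 → 1,1 → 1,0 → 2,0 → 3,0, total weight = 23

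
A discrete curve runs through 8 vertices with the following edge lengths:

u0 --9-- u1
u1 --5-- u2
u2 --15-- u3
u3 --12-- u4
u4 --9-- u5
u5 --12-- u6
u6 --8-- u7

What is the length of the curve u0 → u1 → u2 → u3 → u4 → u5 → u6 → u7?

Arc length = 9 + 5 + 15 + 12 + 9 + 12 + 8 = 70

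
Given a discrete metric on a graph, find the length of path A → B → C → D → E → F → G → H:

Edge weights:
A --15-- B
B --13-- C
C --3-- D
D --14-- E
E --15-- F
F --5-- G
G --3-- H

Arc length = 15 + 13 + 3 + 14 + 15 + 5 + 3 = 68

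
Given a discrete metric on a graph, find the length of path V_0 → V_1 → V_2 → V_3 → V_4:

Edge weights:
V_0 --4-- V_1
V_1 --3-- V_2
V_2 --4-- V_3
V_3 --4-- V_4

Arc length = 4 + 3 + 4 + 4 = 15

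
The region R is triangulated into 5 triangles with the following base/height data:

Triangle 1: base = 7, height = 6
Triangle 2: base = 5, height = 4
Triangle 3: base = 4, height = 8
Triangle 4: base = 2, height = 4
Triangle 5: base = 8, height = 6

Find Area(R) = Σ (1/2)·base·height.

(1/2)×7×6 + (1/2)×5×4 + (1/2)×4×8 + (1/2)×2×4 + (1/2)×8×6 = 75.0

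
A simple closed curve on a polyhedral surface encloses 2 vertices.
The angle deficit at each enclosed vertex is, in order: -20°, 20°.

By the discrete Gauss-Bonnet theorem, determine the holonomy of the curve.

Holonomy = total enclosed curvature = (-20°) + 20° = 0°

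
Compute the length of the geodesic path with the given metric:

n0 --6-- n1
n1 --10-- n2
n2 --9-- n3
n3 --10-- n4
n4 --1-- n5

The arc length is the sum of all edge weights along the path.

Arc length = 6 + 10 + 9 + 10 + 1 = 36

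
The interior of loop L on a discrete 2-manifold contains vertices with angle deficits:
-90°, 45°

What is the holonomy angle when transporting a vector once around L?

Holonomy = total enclosed curvature = (-90°) + 45° = -45°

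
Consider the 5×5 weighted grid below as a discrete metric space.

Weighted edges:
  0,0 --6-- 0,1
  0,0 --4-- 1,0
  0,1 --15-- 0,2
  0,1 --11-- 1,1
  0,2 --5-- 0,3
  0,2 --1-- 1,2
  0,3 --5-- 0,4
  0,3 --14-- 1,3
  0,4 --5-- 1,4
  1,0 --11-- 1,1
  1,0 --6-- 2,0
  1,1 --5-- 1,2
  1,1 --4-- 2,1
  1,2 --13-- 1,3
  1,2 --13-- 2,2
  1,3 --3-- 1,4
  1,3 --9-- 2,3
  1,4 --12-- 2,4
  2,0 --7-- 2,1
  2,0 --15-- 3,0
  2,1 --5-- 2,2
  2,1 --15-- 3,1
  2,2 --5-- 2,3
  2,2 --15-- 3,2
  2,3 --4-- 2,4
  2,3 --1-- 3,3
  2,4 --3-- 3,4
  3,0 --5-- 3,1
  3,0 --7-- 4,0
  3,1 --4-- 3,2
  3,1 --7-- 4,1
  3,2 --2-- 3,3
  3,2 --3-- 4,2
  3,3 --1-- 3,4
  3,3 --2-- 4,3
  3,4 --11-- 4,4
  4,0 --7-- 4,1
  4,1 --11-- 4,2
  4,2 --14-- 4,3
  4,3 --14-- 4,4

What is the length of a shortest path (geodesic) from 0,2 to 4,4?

Shortest path: 0,2 → 1,2 → 2,2 → 2,3 → 3,3 → 3,4 → 4,4, total weight = 32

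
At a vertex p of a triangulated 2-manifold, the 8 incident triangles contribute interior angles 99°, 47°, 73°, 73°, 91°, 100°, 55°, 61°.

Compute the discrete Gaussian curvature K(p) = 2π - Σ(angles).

Sum of angles = 599°. K = 360° - 599° = -239° = -239π/180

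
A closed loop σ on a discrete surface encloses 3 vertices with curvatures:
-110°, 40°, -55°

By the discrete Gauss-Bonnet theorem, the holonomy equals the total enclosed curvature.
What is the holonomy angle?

Holonomy = total enclosed curvature = (-110°) + 40° + (-55°) = -125°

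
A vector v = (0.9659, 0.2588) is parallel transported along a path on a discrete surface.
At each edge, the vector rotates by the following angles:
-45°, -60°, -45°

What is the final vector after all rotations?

Total rotation: (-45°) + (-60°) + (-45°) = -150°. Final vector: (-0.7071, -0.7071)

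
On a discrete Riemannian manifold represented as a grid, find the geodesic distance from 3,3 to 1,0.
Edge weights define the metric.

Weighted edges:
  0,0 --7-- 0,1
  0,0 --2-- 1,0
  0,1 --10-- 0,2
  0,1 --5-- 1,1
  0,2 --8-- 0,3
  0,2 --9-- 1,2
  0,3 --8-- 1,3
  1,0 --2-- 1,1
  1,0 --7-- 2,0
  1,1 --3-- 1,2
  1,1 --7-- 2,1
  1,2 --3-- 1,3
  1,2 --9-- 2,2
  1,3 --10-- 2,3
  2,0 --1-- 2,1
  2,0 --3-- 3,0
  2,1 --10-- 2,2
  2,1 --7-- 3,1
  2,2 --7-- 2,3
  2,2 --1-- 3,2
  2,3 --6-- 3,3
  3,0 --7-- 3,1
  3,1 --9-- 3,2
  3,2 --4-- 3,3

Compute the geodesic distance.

Shortest path: 3,3 → 3,2 → 2,2 → 1,2 → 1,1 → 1,0, total weight = 19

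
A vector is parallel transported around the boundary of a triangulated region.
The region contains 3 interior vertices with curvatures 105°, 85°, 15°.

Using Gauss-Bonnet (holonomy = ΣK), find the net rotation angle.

Holonomy = total enclosed curvature = 105° + 85° + 15° = 205°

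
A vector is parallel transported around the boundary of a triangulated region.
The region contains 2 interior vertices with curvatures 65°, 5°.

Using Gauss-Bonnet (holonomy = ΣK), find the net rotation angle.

Holonomy = total enclosed curvature = 65° + 5° = 70°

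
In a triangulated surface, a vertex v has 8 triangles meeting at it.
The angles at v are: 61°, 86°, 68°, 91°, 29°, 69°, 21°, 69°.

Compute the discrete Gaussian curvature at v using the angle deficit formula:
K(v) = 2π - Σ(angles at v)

Sum of angles = 494°. K = 360° - 494° = -134° = -67π/90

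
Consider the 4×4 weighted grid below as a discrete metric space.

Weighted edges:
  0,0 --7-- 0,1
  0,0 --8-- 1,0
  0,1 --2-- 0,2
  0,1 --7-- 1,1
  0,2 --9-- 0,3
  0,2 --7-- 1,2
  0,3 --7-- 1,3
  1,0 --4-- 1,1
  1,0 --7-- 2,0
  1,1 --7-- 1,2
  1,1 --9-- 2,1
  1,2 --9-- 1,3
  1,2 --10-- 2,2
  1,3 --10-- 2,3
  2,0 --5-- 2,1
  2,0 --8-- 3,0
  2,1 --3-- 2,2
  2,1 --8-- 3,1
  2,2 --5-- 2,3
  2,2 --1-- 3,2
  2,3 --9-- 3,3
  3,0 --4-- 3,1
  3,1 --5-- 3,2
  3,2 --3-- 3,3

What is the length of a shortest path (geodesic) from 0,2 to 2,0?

Shortest path: 0,2 → 0,1 → 1,1 → 1,0 → 2,0, total weight = 20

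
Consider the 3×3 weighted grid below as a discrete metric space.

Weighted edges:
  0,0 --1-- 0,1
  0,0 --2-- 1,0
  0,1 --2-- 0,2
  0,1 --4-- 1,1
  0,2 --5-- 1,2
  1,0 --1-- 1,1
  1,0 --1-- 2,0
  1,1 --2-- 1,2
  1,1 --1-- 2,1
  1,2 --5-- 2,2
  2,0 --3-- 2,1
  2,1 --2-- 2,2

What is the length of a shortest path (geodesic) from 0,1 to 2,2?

Shortest path: 0,1 → 1,1 → 2,1 → 2,2, total weight = 7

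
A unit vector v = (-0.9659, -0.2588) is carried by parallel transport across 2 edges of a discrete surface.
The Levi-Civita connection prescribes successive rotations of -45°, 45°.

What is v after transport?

Total rotation: (-45°) + 45° = 0°. Final vector: (-0.9659, -0.2588)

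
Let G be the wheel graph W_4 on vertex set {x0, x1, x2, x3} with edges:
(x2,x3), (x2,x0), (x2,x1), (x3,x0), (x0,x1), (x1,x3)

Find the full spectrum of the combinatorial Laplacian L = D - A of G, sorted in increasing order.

The wheel W_4 is the join K_1 ∨ C_3 (a hub joined to every vertex of a cycle of length 3). For a join G ∨ H (G on p vertices, H on q vertices) the Laplacian spectrum is 0, p+q, the eigenvalues of L(G) other than one 0 each shifted by +q, and the eigenvalues of L(H) other than one 0 each shifted by +p. With G = K_1 (p = 1, nothing left after dropping its 0) and H = C_3 (q = 3, eigenvalues 2 − 2cos(2πk/3), k = 0, …, 2; drop k = 0), the spectrum of W_4 is 0, 4, and 1 + (2 − 2cos(2πk/3)) = 3 − 2cos(2πk/3) for k = 1, …, 2:
k=1: 3 − 2cos(2π/3) = 4.0; k=2: 3 − 2cos(4π/3) = 4.0.
Laplacian eigenvalues (increasing order): [0.0, 4.0, 4.0, 4.0]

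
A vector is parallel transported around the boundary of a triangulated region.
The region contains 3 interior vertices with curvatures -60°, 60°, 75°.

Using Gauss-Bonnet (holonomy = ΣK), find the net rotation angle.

Holonomy = total enclosed curvature = (-60°) + 60° + 75° = 75°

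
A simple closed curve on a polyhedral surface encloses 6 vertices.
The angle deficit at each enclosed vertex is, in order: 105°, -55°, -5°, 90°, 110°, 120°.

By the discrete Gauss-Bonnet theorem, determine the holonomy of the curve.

Holonomy = total enclosed curvature = 105° + (-55°) + (-5°) + 90° + 110° + 120° = 365°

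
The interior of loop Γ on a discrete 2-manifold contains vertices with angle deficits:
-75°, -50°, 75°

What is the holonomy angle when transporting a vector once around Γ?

Holonomy = total enclosed curvature = (-75°) + (-50°) + 75° = -50°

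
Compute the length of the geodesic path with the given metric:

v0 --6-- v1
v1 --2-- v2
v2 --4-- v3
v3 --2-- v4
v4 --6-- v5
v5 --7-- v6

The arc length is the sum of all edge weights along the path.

Arc length = 6 + 2 + 4 + 2 + 6 + 7 = 27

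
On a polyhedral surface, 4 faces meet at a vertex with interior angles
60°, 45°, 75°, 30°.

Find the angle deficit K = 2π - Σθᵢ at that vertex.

Sum of angles = 210°. K = 360° - 210° = 150° = 5π/6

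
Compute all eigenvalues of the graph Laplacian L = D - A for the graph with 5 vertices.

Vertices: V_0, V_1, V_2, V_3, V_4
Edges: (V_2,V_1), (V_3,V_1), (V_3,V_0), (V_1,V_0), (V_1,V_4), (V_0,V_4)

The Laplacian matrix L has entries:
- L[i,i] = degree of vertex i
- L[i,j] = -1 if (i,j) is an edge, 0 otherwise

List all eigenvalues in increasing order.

Degrees: deg(V_0) = 3, deg(V_1) = 4, deg(V_2) = 1, deg(V_3) = 2, deg(V_4) = 2.
L = D − A with rows/columns ordered (V_0, V_1, V_2, V_3, V_4):
  [ 3, -1,  0, -1, -1]
  [-1,  4, -1, -1, -1]
  [ 0, -1,  1,  0,  0]
  [-1, -1,  0,  2,  0]
  [-1, -1,  0,  0,  2]
Characteristic polynomial: det(λI − L) = λ(λ − 1)(λ − 2)(λ − 4)(λ − 5).
Roots: λ = 0; (λ − 1) = 0 ⇒ λ = 1; (λ − 2) = 0 ⇒ λ = 2; (λ − 4) = 0 ⇒ λ = 4; (λ − 5) = 0 ⇒ λ = 5.
(Check: the roots sum (with multiplicity) to 12, matching trace L = Σdeg = 2·6 = 12.)
Laplacian eigenvalues (increasing order): [0.0, 1.0, 2.0, 4.0, 5.0]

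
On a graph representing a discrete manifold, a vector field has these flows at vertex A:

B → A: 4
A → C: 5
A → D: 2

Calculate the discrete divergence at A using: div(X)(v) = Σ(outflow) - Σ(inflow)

Divergence = sum of outgoing flows = (-4) + 5 + 2 = 3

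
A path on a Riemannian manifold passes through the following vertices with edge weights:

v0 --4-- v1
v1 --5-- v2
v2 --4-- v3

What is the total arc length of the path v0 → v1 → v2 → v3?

Arc length = 4 + 5 + 4 = 13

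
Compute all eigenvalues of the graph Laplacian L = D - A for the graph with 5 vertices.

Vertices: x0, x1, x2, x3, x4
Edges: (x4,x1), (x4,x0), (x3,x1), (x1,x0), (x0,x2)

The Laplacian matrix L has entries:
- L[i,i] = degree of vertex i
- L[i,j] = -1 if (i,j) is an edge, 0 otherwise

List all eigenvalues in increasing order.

Degrees: deg(x0) = 3, deg(x1) = 3, deg(x2) = 1, deg(x3) = 1, deg(x4) = 2.
L = D − A with rows/columns ordered (x0, x1, x2, x3, x4):
  [ 3, -1, -1,  0, -1]
  [-1,  3,  0, -1, -1]
  [-1,  0,  1,  0,  0]
  [ 0, -1,  0,  1,  0]
  [-1, -1,  0,  0,  2]
Characteristic polynomial: det(λI − L) = λ(λ² − 5λ + 3)(λ² − 5λ + 5).
Roots: λ = 0; (λ² − 5λ + 3) = 0 ⇒ λ = (5 ± √13)/2 ≈ 0.6972, 4.3028; (λ² − 5λ + 5) = 0 ⇒ λ = (5 ± √5)/2 ≈ 1.382, 3.618.
(Check: the roots sum (with multiplicity) to 10, matching trace L = Σdeg = 2·5 = 10.)
Laplacian eigenvalues (increasing order): [0.0, 0.6972, 1.382, 3.618, 4.3028]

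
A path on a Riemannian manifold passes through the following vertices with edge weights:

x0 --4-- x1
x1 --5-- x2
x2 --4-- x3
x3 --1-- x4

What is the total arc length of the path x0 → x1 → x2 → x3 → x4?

Arc length = 4 + 5 + 4 + 1 = 14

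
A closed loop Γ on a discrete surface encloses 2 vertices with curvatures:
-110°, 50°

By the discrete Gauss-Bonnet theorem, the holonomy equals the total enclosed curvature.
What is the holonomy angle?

Holonomy = total enclosed curvature = (-110°) + 50° = -60°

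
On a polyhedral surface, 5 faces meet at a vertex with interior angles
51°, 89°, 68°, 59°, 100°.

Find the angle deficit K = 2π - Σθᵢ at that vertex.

Sum of angles = 367°. K = 360° - 367° = -7° = -7π/180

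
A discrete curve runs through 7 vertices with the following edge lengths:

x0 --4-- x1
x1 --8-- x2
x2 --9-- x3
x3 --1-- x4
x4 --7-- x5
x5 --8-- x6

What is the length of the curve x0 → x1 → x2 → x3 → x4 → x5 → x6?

Arc length = 4 + 8 + 9 + 1 + 7 + 8 = 37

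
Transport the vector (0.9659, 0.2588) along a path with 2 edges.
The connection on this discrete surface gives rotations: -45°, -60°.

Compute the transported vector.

Total rotation: (-45°) + (-60°) = -105°. Final vector: (0, -1)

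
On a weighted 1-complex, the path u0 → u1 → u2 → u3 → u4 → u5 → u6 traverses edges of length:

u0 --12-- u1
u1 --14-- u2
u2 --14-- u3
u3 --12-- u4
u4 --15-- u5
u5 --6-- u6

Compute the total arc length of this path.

Arc length = 12 + 14 + 14 + 12 + 15 + 6 = 73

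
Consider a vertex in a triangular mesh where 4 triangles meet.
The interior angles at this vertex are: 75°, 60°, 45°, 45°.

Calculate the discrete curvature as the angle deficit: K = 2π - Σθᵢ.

Sum of angles = 225°. K = 360° - 225° = 135°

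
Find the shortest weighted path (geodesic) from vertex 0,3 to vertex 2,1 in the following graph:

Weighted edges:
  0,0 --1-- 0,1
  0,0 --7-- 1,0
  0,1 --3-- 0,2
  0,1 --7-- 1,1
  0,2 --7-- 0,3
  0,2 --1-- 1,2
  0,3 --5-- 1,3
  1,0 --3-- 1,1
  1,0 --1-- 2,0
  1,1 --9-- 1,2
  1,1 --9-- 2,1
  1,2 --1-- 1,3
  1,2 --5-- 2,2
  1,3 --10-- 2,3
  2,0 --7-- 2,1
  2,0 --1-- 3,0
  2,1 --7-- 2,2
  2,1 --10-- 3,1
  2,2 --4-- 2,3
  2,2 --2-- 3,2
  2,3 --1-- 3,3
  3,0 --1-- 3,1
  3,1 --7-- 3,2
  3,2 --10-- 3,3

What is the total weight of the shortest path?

Shortest path: 0,3 → 1,3 → 1,2 → 2,2 → 2,1, total weight = 18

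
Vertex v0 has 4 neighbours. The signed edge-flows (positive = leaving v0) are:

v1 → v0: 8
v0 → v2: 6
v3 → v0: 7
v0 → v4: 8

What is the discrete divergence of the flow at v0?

Divergence = sum of outgoing flows = (-8) + 6 + (-7) + 8 = -1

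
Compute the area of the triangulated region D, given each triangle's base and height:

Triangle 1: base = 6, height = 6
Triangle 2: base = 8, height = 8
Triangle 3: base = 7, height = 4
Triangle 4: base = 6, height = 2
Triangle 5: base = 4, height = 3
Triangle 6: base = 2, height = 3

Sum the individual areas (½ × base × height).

(1/2)×6×6 + (1/2)×8×8 + (1/2)×7×4 + (1/2)×6×2 + (1/2)×4×3 + (1/2)×2×3 = 79.0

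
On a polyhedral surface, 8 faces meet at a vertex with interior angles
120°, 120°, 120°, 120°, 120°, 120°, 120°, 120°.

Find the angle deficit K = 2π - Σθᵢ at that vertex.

Sum of angles = 960°. K = 360° - 960° = -600° = -10π/3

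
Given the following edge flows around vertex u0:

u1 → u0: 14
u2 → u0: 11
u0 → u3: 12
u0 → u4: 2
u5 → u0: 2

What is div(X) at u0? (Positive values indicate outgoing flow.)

Divergence = sum of outgoing flows = (-14) + (-11) + 12 + 2 + (-2) = -13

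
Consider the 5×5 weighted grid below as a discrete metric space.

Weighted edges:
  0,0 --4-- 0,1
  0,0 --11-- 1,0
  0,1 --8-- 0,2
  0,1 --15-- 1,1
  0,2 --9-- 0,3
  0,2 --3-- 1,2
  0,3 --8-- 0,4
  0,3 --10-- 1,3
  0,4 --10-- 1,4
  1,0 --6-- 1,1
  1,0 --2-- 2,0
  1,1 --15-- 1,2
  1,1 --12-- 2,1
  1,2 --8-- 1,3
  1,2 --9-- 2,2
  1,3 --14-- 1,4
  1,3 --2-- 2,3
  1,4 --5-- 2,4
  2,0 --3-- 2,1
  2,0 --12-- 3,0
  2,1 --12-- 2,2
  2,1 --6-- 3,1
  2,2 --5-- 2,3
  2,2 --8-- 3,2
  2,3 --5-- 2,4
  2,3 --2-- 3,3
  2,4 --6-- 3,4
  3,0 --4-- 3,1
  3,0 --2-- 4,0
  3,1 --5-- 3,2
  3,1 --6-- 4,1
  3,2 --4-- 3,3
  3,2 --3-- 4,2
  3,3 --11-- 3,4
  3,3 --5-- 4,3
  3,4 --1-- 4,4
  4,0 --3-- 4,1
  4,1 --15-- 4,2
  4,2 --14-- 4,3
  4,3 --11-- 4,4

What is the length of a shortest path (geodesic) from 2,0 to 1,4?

Shortest path: 2,0 → 2,1 → 2,2 → 2,3 → 2,4 → 1,4, total weight = 30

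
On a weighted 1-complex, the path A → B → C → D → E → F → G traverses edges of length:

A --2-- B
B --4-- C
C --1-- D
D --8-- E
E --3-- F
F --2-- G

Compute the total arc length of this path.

Arc length = 2 + 4 + 1 + 8 + 3 + 2 = 20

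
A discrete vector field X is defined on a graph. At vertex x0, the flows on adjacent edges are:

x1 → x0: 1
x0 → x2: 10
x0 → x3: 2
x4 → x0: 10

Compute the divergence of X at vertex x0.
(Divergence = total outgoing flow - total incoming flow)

Divergence = sum of outgoing flows = (-1) + 10 + 2 + (-10) = 1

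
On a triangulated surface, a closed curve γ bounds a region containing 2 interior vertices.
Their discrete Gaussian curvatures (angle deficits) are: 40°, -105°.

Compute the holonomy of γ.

Holonomy = total enclosed curvature = 40° + (-105°) = -65°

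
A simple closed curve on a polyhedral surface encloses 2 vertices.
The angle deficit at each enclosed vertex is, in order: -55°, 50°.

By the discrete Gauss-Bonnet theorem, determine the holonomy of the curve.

Holonomy = total enclosed curvature = (-55°) + 50° = -5°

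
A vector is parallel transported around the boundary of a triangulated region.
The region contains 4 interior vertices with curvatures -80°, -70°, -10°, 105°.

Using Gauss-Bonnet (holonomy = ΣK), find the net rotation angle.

Holonomy = total enclosed curvature = (-80°) + (-70°) + (-10°) + 105° = -55°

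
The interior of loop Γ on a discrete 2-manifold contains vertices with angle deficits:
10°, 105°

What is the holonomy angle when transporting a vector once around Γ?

Holonomy = total enclosed curvature = 10° + 105° = 115°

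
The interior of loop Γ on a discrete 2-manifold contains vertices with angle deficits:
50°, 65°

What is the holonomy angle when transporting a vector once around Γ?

Holonomy = total enclosed curvature = 50° + 65° = 115°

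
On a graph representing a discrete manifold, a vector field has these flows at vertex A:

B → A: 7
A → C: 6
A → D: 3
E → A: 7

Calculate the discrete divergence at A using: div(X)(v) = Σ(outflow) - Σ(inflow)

Divergence = sum of outgoing flows = (-7) + 6 + 3 + (-7) = -5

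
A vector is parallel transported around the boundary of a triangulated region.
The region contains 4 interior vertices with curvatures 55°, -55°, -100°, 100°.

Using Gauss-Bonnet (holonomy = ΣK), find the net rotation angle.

Holonomy = total enclosed curvature = 55° + (-55°) + (-100°) + 100° = 0°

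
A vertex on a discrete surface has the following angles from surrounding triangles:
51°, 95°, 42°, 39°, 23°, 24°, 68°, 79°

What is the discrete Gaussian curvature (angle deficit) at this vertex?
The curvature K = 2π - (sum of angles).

Sum of angles = 421°. K = 360° - 421° = -61° = -61π/180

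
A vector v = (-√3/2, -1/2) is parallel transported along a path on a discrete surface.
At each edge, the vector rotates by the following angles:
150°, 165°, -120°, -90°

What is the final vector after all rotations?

Total rotation: 150° + 165° + (-120°) + (-90°) = 105°. Final vector: (0.7071, -0.7071)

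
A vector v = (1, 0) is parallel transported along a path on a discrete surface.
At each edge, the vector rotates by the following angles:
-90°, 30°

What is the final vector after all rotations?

Total rotation: (-90°) + 30° = -60°. Final vector: (0.5000, -0.8660)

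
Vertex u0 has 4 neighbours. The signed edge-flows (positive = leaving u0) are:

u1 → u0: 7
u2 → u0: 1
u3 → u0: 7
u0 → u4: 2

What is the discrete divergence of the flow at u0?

Divergence = sum of outgoing flows = (-7) + (-1) + (-7) + 2 = -13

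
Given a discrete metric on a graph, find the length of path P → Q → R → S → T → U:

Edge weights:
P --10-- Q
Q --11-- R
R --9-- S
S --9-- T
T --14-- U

Arc length = 10 + 11 + 9 + 9 + 14 = 53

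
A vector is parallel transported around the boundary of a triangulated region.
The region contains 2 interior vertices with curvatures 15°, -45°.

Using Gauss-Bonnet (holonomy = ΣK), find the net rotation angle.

Holonomy = total enclosed curvature = 15° + (-45°) = -30°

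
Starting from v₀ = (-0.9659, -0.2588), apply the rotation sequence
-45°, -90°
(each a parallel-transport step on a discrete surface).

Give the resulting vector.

Total rotation: (-45°) + (-90°) = -135°. Final vector: (0.5000, 0.8660)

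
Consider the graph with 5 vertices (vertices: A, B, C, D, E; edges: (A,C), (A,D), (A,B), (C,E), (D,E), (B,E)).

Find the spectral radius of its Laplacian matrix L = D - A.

Degrees: deg(A) = 3, deg(B) = 2, deg(C) = 2, deg(D) = 2, deg(E) = 3.
L = D − A with rows/columns ordered (A, B, C, D, E):
  [ 3, -1, -1, -1,  0]
  [-1,  2,  0,  0, -1]
  [-1,  0,  2,  0, -1]
  [-1,  0,  0,  2, -1]
  [ 0, -1, -1, -1,  3]
Characteristic polynomial: det(λI − L) = λ(λ − 2)²(λ − 3)(λ − 5).
Roots: λ = 0; (λ − 2) = 0 ⇒ λ = 2 (multiplicity 2); (λ − 3) = 0 ⇒ λ = 3; (λ − 5) = 0 ⇒ λ = 5.
(Check: the roots sum (with multiplicity) to 12, matching trace L = Σdeg = 2·6 = 12.)
Laplacian eigenvalues: [0.0, 2.0, 2.0, 3.0, 5.0]. Largest eigenvalue (spectral radius) = 5.0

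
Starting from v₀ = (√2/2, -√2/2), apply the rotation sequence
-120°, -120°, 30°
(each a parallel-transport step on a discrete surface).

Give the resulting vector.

Total rotation: (-120°) + (-120°) + 30° = -210° ≡ 150° (mod 360°). Final vector: (-0.2588, 0.9659)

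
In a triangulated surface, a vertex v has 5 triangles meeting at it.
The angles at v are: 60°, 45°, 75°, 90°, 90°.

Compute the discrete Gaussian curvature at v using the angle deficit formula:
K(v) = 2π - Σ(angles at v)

Sum of angles = 360°. K = 360° - 360° = 0° = 0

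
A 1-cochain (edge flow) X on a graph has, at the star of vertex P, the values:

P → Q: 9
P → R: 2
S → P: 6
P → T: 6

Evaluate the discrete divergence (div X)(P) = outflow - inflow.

Divergence = sum of outgoing flows = 9 + 2 + (-6) + 6 = 11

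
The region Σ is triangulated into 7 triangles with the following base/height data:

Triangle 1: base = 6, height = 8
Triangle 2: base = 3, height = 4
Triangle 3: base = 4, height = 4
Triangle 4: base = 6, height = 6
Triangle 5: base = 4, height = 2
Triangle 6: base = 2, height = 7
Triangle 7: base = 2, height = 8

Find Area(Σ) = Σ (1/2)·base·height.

(1/2)×6×8 + (1/2)×3×4 + (1/2)×4×4 + (1/2)×6×6 + (1/2)×4×2 + (1/2)×2×7 + (1/2)×2×8 = 75.0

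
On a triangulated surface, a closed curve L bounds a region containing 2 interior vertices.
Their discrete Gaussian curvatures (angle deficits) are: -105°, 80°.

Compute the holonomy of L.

Holonomy = total enclosed curvature = (-105°) + 80° = -25°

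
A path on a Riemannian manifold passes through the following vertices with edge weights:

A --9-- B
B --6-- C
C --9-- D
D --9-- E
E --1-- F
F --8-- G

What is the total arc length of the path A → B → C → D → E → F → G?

Arc length = 9 + 6 + 9 + 9 + 1 + 8 = 42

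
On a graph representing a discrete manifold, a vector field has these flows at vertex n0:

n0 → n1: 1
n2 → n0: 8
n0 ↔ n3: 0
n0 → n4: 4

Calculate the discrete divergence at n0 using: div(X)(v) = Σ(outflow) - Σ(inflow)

Divergence = sum of outgoing flows = 1 + (-8) + 0 + 4 = -3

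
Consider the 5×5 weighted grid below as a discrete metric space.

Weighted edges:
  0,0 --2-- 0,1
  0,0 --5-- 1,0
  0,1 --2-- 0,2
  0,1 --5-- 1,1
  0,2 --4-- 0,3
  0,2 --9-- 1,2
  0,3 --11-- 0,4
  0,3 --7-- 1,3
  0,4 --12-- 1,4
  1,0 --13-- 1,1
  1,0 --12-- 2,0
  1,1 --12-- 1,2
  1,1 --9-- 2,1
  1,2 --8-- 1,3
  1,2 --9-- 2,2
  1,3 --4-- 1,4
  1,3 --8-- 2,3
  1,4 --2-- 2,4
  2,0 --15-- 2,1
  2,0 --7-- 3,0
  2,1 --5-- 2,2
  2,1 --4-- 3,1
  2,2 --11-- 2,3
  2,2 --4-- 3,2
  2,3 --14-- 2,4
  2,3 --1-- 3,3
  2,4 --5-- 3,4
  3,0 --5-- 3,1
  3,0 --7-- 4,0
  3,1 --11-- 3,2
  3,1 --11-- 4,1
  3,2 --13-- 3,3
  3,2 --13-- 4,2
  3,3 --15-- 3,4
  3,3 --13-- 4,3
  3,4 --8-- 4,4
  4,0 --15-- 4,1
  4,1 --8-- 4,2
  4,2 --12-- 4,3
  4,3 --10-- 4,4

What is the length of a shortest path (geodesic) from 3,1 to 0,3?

Shortest path: 3,1 → 2,1 → 1,1 → 0,1 → 0,2 → 0,3, total weight = 24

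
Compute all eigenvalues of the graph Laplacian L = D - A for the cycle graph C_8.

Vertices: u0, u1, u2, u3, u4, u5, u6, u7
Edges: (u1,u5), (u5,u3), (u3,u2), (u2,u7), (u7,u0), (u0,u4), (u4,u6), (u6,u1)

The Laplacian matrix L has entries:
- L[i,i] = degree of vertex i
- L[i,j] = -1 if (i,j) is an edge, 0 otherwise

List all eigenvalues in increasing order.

The cycle graph C_n has Laplacian eigenvalues λ_k = 2 − 2cos(2πk/n), k = 0, 1, …, n−1. Here n = 8:
k=0: 2 − 2cos(0) = 0.0; k=1: 2 − 2cos(π/4) = 0.5858; k=2: 2 − 2cos(π/2) = 2.0; k=3: 2 − 2cos(3π/4) = 3.4142; k=4: 2 − 2cos(π) = 4.0; k=5: 2 − 2cos(5π/4) = 3.4142; k=6: 2 − 2cos(3π/2) = 2.0; k=7: 2 − 2cos(7π/4) = 0.5858.
Laplacian eigenvalues (increasing order): [0.0, 0.5858, 0.5858, 2.0, 2.0, 3.4142, 3.4142, 4.0]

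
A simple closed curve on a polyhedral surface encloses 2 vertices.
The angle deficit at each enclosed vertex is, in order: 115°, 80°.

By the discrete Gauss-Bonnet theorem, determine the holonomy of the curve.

Holonomy = total enclosed curvature = 115° + 80° = 195°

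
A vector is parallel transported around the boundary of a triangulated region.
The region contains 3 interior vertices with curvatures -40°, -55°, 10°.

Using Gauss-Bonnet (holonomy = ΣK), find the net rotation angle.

Holonomy = total enclosed curvature = (-40°) + (-55°) + 10° = -85°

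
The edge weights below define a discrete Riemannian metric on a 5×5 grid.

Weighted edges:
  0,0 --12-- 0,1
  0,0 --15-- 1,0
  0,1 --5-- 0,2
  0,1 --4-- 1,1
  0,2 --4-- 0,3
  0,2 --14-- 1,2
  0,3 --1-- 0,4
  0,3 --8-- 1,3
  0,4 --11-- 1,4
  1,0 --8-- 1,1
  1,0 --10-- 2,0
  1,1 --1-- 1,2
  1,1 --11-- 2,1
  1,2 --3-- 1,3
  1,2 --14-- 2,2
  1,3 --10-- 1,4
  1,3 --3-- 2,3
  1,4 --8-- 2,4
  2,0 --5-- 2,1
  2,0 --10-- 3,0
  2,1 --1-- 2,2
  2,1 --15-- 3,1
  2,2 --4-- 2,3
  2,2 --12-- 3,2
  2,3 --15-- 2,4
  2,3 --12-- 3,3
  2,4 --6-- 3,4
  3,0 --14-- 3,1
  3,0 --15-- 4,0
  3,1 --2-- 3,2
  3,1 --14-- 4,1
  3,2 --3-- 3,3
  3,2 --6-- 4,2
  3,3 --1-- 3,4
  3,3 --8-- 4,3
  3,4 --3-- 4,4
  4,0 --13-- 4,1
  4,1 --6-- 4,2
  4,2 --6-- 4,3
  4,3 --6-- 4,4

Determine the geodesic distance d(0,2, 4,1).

Shortest path: 0,2 → 0,3 → 1,3 → 2,3 → 3,3 → 3,2 → 4,2 → 4,1, total weight = 42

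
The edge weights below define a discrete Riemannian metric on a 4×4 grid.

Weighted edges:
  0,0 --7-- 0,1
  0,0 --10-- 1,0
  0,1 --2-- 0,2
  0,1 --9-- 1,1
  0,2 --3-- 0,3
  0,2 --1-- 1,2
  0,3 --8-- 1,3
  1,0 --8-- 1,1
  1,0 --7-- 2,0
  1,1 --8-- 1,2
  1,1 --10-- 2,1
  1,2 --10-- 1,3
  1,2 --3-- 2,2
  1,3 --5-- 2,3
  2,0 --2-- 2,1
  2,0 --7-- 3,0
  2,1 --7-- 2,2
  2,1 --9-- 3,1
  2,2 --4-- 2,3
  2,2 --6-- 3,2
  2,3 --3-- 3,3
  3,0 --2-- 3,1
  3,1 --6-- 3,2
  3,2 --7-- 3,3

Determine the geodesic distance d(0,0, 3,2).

Shortest path: 0,0 → 0,1 → 0,2 → 1,2 → 2,2 → 3,2, total weight = 19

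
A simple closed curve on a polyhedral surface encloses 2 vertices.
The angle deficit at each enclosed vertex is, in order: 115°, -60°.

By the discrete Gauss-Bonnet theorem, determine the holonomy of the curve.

Holonomy = total enclosed curvature = 115° + (-60°) = 55°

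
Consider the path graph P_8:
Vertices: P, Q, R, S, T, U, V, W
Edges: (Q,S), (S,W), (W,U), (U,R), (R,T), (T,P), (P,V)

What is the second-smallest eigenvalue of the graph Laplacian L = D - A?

The path graph P_n has Laplacian eigenvalues λ_k = 2 − 2cos(kπ/n), k = 0, 1, …, n−1. Here n = 8:
k=0: 2 − 2cos(0) = 0.0; k=1: 2 − 2cos(π/8) = 0.1522; k=2: 2 − 2cos(π/4) = 0.5858; k=3: 2 − 2cos(3π/8) = 1.2346; k=4: 2 − 2cos(π/2) = 2.0; k=5: 2 − 2cos(5π/8) = 2.7654; k=6: 2 − 2cos(3π/4) = 3.4142; k=7: 2 − 2cos(7π/8) = 3.8478.
Laplacian eigenvalues: [0.0, 0.1522, 0.5858, 1.2346, 2.0, 2.7654, 3.4142, 3.8478]. Algebraic connectivity (smallest non-zero eigenvalue) = 0.1522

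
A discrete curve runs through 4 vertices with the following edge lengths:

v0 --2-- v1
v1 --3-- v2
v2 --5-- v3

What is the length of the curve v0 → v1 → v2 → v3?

Arc length = 2 + 3 + 5 = 10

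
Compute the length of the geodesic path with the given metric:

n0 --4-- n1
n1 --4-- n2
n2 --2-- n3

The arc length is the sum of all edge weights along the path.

Arc length = 4 + 4 + 2 = 10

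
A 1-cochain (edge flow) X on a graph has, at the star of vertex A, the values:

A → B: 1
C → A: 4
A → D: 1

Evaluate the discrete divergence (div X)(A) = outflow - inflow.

Divergence = sum of outgoing flows = 1 + (-4) + 1 = -2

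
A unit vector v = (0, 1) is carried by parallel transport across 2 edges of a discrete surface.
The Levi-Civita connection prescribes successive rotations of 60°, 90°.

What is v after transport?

Total rotation: 60° + 90° = 150°. Final vector: (-0.5000, -0.8660)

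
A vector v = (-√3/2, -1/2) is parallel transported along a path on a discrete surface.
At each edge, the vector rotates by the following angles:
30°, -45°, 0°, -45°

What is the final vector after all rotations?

Total rotation: 30° + (-45°) + 0° + (-45°) = -60°. Final vector: (-0.8660, 0.5000)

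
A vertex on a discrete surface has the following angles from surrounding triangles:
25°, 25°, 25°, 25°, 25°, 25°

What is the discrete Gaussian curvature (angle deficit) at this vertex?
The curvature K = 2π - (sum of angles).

Sum of angles = 150°. K = 360° - 150° = 210°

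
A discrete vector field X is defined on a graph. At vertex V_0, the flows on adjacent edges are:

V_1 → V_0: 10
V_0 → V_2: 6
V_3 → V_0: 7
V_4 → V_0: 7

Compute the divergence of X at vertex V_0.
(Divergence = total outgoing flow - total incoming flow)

Divergence = sum of outgoing flows = (-10) + 6 + (-7) + (-7) = -18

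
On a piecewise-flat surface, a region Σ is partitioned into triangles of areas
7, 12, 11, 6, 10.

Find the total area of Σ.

7 + 12 + 11 + 6 + 10 = 46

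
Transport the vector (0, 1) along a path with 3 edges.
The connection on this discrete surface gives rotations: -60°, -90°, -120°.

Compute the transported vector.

Total rotation: (-60°) + (-90°) + (-120°) = -270° ≡ 90° (mod 360°). Final vector: (-1, 0)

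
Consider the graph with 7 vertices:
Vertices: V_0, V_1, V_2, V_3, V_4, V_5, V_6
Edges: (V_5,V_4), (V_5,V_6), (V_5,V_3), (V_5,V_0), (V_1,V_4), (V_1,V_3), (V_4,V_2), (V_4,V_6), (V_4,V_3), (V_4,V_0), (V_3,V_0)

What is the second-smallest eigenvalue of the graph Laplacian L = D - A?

Degrees: deg(V_0) = 3, deg(V_1) = 2, deg(V_2) = 1, deg(V_3) = 4, deg(V_4) = 6, deg(V_5) = 4, deg(V_6) = 2.
L = D − A with rows/columns ordered (V_0, V_1, V_2, V_3, V_4, V_5, V_6):
  [ 3,  0,  0, -1, -1, -1,  0]
  [ 0,  2,  0, -1, -1,  0,  0]
  [ 0,  0,  1,  0, -1,  0,  0]
  [-1, -1,  0,  4, -1, -1,  0]
  [-1, -1, -1, -1,  6, -1, -1]
  [-1,  0,  0, -1, -1,  4, -1]
  [ 0,  0,  0,  0, -1, -1,  2]
Characteristic polynomial: det(λI − L) = λ(λ − 1)(λ² − 7λ + 9)(λ² − 7λ + 11)(λ − 7).
Roots: λ = 0; (λ − 1) = 0 ⇒ λ = 1; (λ² − 7λ + 9) = 0 ⇒ λ = (7 ± √13)/2 ≈ 1.6972, 5.3028; (λ² − 7λ + 11) = 0 ⇒ λ = (7 ± √5)/2 ≈ 2.382, 4.618; (λ − 7) = 0 ⇒ λ = 7.
(Check: the roots sum (with multiplicity) to 22, matching trace L = Σdeg = 2·11 = 22.)
Laplacian eigenvalues: [0.0, 1.0, 1.6972, 2.382, 4.618, 5.3028, 7.0]. Algebraic connectivity (smallest non-zero eigenvalue) = 1.0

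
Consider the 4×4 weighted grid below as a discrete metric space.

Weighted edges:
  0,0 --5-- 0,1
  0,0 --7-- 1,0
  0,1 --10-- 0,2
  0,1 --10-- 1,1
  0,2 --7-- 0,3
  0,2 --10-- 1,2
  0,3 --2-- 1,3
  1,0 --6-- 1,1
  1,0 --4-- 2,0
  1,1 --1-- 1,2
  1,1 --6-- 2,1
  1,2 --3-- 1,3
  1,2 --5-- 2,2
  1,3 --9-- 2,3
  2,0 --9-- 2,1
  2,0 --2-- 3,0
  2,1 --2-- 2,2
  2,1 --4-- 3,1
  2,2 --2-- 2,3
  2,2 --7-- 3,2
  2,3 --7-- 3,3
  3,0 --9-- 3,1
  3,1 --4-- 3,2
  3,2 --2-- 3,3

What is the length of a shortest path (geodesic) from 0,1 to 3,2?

Shortest path: 0,1 → 1,1 → 1,2 → 2,2 → 3,2, total weight = 23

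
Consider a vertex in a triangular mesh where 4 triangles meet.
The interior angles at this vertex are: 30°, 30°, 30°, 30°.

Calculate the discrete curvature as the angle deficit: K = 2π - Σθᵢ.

Sum of angles = 120°. K = 360° - 120° = 240°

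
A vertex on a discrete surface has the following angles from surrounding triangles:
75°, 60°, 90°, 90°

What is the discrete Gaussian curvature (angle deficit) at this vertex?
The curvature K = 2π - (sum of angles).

Sum of angles = 315°. K = 360° - 315° = 45°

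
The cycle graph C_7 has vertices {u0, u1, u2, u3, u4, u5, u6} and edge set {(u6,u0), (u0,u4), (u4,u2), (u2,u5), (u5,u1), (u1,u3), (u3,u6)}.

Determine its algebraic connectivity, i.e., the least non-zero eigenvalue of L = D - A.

The cycle graph C_n has Laplacian eigenvalues λ_k = 2 − 2cos(2πk/n), k = 0, 1, …, n−1. Here n = 7:
k=0: 2 − 2cos(0) = 0.0; k=1: 2 − 2cos(2π/7) = 0.753; k=2: 2 − 2cos(4π/7) = 2.445; k=3: 2 − 2cos(6π/7) = 3.8019; k=4: 2 − 2cos(8π/7) = 3.8019; k=5: 2 − 2cos(10π/7) = 2.445; k=6: 2 − 2cos(12π/7) = 0.753.
Laplacian eigenvalues: [0.0, 0.753, 0.753, 2.445, 2.445, 3.8019, 3.8019]. Algebraic connectivity (smallest non-zero eigenvalue) = 0.753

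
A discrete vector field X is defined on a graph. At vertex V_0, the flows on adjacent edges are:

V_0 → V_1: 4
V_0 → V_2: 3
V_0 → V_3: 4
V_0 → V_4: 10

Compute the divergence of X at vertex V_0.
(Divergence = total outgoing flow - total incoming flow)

Divergence = sum of outgoing flows = 4 + 3 + 4 + 10 = 21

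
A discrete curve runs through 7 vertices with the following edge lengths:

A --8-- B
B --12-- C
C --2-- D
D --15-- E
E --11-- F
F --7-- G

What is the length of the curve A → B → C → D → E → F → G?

Arc length = 8 + 12 + 2 + 15 + 11 + 7 = 55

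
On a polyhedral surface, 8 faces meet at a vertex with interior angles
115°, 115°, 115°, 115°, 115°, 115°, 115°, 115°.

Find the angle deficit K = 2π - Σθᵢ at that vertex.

Sum of angles = 920°. K = 360° - 920° = -560° = -28π/9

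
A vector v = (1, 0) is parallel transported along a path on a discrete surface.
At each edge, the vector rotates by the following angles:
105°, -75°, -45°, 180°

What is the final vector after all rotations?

Total rotation: 105° + (-75°) + (-45°) + 180° = 165°. Final vector: (-0.9659, 0.2588)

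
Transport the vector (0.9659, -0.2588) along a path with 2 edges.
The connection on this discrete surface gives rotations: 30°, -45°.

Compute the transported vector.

Total rotation: 30° + (-45°) = -15°. Final vector: (0.8660, -0.5000)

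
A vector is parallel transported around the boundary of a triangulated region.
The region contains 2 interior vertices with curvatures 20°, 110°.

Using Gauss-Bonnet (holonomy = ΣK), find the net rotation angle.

Holonomy = total enclosed curvature = 20° + 110° = 130°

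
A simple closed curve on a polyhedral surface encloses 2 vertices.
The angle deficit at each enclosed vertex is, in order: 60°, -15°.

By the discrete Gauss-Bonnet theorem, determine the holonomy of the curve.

Holonomy = total enclosed curvature = 60° + (-15°) = 45°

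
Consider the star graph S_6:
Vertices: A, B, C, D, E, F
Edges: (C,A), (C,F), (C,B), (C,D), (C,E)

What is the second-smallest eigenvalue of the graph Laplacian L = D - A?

The star S_6 is the complete bipartite graph K_{1,5} (one hub of degree 5, 5 leaves of degree 1). The Laplacian spectrum of K_{p,q} is 0, p (multiplicity q−1), q (multiplicity p−1), p+q. With p = 1, q = 5: 0 once, 1 with multiplicity 4, and 6 once. (Check: trace L = sum of degrees = 10 = 4·1 + 6.)
Laplacian eigenvalues: [0.0, 1.0, 1.0, 1.0, 1.0, 6.0]. Algebraic connectivity (smallest non-zero eigenvalue) = 1.0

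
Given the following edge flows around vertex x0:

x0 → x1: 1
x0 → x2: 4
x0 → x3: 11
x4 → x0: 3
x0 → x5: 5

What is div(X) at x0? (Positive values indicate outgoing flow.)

Divergence = sum of outgoing flows = 1 + 4 + 11 + (-3) + 5 = 18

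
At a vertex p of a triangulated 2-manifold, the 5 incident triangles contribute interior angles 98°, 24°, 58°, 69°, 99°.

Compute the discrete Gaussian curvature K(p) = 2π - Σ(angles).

Sum of angles = 348°. K = 360° - 348° = 12° = π/15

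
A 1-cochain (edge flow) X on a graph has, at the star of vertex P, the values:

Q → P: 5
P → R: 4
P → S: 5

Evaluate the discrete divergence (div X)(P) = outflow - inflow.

Divergence = sum of outgoing flows = (-5) + 4 + 5 = 4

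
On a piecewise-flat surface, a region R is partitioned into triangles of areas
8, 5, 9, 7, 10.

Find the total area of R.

8 + 5 + 9 + 7 + 10 = 39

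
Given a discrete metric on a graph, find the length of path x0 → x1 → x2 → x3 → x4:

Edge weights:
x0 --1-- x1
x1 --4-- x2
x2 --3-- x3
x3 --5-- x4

Arc length = 1 + 4 + 3 + 5 = 13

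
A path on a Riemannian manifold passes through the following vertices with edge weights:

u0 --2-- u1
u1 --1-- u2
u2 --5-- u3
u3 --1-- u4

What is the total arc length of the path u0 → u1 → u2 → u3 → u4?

Arc length = 2 + 1 + 5 + 1 = 9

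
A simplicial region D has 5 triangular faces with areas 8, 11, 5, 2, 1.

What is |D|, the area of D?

8 + 11 + 5 + 2 + 1 = 27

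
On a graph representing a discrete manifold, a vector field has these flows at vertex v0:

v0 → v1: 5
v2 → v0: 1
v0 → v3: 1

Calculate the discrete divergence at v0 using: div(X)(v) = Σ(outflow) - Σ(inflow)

Divergence = sum of outgoing flows = 5 + (-1) + 1 = 5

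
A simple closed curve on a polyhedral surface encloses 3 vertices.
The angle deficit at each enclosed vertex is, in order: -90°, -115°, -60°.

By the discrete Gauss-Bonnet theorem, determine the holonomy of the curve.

Holonomy = total enclosed curvature = (-90°) + (-115°) + (-60°) = -265°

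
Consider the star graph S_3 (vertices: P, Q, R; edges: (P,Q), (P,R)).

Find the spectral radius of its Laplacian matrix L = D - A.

The star S_3 is the complete bipartite graph K_{1,2} (one hub of degree 2, 2 leaves of degree 1). The Laplacian spectrum of K_{p,q} is 0, p (multiplicity q−1), q (multiplicity p−1), p+q. With p = 1, q = 2: 0 once, 1 with multiplicity 1, and 3 once. (Check: trace L = sum of degrees = 4 = 1·1 + 3.)
Laplacian eigenvalues: [0.0, 1.0, 3.0]. Largest eigenvalue (spectral radius) = 3.0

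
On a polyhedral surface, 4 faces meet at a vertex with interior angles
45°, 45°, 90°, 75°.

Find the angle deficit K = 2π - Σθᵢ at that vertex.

Sum of angles = 255°. K = 360° - 255° = 105°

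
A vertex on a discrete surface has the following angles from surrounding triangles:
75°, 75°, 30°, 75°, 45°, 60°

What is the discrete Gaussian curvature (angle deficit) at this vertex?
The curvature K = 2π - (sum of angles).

Sum of angles = 360°. K = 360° - 360° = 0°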